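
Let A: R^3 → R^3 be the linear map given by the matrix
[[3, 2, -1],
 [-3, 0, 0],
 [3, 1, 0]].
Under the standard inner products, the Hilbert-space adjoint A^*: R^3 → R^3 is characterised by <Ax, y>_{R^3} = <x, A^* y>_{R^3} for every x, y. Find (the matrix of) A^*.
A^* = A^T =
[[3, -3, 3],
 [2, 0, 1],
 [-1, 0, 0]]

For real matrices with standard dot products, the defining identity <Ax, y> = <x, A^* y> gives (Ax)^T y = x^T (A^*) y, i.e. x^T A^T y = x^T (A^*) y. Since this holds for all x, y, we must have A^* = A^T. Therefore
A^* =
[[3, -3, 3],
 [2, 0, 1],
 [-1, 0, 0]].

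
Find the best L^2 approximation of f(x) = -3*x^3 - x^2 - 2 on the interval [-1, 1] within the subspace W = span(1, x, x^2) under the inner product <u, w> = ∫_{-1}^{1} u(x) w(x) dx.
g(x) = -x^2 - 9*x/5 - 2

The best approximation g ∈ W is the orthogonal projection of f onto W. Writing g = a_0 + a_1 x + a_2 x^2, the coefficients solve the normal equations G · a = b where
  G_{ij} = <φ_i, φ_j> and b_i = <f, φ_i>, with φ_0 = 1, φ_1 = x, φ_2 = x^2.
G =
  [2, 0, 2/3]
  [0, 2/3, 0]
  [2/3, 0, 2/5],
b = (-14/3, -6/5, -26/15).
Solving gives a_0 = -2, a_1 = -9/5, a_2 = -1, so
  g(x) = -x^2 - 9*x/5 - 2.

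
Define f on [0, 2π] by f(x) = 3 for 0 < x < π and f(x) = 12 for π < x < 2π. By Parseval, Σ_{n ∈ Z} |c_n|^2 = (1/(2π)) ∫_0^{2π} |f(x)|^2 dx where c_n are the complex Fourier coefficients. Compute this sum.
Σ |c_n|^2 = 153/2

Parseval equates the L^2 energy of f (normalised by 1/(2π)) with the ℓ^2 sum of its Fourier coefficients: (1/(2π)) ∫_0^{2π} |f|^2 = Σ |c_n|^2.
Compute the left side: (1/(2π)) [∫_0^π 3^2 dx + ∫_π^{2π} 12^2 dx] = (1/(2π)) · (9π + 144π) = (9 + 144)/2 = 153/2.
So Σ_{n ∈ Z} |c_n|^2 = 153/2.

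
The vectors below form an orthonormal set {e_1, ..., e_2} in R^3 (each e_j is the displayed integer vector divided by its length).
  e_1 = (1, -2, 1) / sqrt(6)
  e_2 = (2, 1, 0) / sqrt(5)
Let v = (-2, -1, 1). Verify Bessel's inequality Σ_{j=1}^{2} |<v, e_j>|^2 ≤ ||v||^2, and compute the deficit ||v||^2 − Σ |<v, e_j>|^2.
Σ |<v, e_j>|^2 = 31/6; ||v||^2 = 6; deficit = 5/6

Write each e_j = u_j / sqrt(<u_j, u_j>) where u_j is the displayed integer vector. Then <v, e_j> = <v, u_j> / sqrt(<u_j, u_j>), so |<v, e_j>|^2 = <v, u_j>^2 / <u_j, u_j>.
Coefficients: <v, e_1> = 1/sqrt(6), <v, e_2> = -5/sqrt(5).
Square and sum: Σ |<v, e_j>|^2 = 31/6.
Compute ||v||^2 = v·v = 6.
Deficit = 6 − 31/6 = 5/6 ≥ 0, confirming Bessel's inequality. (The deficit equals ||v − Σ <v,e_j> e_j||^2, the squared distance from v to span{e_j}.)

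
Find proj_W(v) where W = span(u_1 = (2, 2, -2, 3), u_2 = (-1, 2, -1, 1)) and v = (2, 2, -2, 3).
proj_W(v) = (2, 2, -2, 3)

Set up U = [u_1 | ... | u_2] ∈ R^(4×2). The projector onto W = col(U) is P = U (U^T U)^(-1) U^T.
Compute U^T U =
  [21, 7]
  [7, 7],
and U^T v = (21, 7).
Solve U^T U · c = U^T v for the coefficients: c = (1, 0). The projection is proj_W(v) = U c.
Check: (v - proj_W(v)) · u_1 = 0  (should be 0).
Check: (v - proj_W(v)) · u_2 = 0  (should be 0).
Result: proj_W(v) = (2, 2, -2, 3).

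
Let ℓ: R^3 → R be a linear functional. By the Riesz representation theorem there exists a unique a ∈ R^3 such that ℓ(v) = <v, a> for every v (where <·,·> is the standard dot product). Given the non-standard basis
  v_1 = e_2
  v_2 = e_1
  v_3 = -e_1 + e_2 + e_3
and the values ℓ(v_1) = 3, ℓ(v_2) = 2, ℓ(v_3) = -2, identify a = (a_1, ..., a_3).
a = (2, 3, -3)

Write a = (a_1, ..., a_3) in the standard basis. For each basis vector v_i, ℓ(v_i) = <v_i, a> is a linear equation in the a_j's. Collect the n equations into a matrix system V a = ℓ, where row i of V is v_i (expressed in the standard basis). Since V is invertible (lower-triangular with 1s on the diagonal, up to permutation), solve by back-substitution:
  V =
[[0, 1, 0],
 [1, 0, 0],
 [-1, 1, 1]]
  V a = (3, 2, -2)
Solving gives a = (2, 3, -3).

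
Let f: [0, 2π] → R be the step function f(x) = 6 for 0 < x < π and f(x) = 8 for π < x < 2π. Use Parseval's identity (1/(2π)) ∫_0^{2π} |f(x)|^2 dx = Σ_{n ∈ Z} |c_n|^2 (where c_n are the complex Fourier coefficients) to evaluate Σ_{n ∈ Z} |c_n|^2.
Σ |c_n|^2 = 50

Parseval equates the L^2 energy of f (normalised by 1/(2π)) with the ℓ^2 sum of its Fourier coefficients: (1/(2π)) ∫_0^{2π} |f|^2 = Σ |c_n|^2.
Compute the left side: (1/(2π)) [∫_0^π 6^2 dx + ∫_π^{2π} 8^2 dx] = (1/(2π)) · (36π + 64π) = (36 + 64)/2 = 50.
So Σ_{n ∈ Z} |c_n|^2 = 50.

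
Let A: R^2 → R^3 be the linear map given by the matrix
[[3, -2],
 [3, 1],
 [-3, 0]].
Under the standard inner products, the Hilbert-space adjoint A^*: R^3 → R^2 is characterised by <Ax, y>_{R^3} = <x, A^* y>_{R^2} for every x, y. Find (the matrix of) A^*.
A^* = A^T =
[[3, 3, -3],
 [-2, 1, 0]]

For real matrices with standard dot products, the defining identity <Ax, y> = <x, A^* y> gives (Ax)^T y = x^T (A^*) y, i.e. x^T A^T y = x^T (A^*) y. Since this holds for all x, y, we must have A^* = A^T. Therefore
A^* =
[[3, 3, -3],
 [-2, 1, 0]].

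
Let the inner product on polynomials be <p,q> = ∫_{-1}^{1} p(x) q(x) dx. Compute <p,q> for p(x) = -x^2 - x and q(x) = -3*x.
<p,q> = 2

Expand the product: p(x)·q(x) = 3*x^3 + 3*x^2.
∫_{-1}^{1} of each monomial x^k gives [2/(k+1) if k even, 0 if k odd]. Integrating term-by-term (or equivalently evaluating the antiderivative F(x) = 3*x^4/4 + x^3 at the endpoints):
  F(1) − F(−1) = 7/4 − (-1/4) = 2.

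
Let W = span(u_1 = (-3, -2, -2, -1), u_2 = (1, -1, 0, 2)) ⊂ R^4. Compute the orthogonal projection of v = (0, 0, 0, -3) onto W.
proj_W(v) = (-1, 1, 0, -2)

Set up U = [u_1 | ... | u_2] ∈ R^(4×2). The projector onto W = col(U) is P = U (U^T U)^(-1) U^T.
Compute U^T U =
  [18, -3]
  [-3, 6],
and U^T v = (3, -6).
Solve U^T U · c = U^T v for the coefficients: c = (0, -1). The projection is proj_W(v) = U c.
Check: (v - proj_W(v)) · u_1 = 0  (should be 0).
Check: (v - proj_W(v)) · u_2 = 0  (should be 0).
Result: proj_W(v) = (-1, 1, 0, -2).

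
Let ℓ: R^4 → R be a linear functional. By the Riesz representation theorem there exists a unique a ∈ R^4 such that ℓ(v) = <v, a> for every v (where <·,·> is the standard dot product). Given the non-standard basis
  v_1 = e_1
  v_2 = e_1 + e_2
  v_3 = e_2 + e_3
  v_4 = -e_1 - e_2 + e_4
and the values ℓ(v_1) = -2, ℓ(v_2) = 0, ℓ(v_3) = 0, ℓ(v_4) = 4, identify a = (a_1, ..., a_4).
a = (-2, 2, -2, 4)

Write a = (a_1, ..., a_4) in the standard basis. For each basis vector v_i, ℓ(v_i) = <v_i, a> is a linear equation in the a_j's. Collect the n equations into a matrix system V a = ℓ, where row i of V is v_i (expressed in the standard basis). Since V is invertible (lower-triangular with 1s on the diagonal, up to permutation), solve by back-substitution:
  V =
[[1, 0, 0, 0],
 [1, 1, 0, 0],
 [0, 1, 1, 0],
 [-1, -1, 0, 1]]
  V a = (-2, 0, 0, 4)
Solving gives a = (-2, 2, -2, 4).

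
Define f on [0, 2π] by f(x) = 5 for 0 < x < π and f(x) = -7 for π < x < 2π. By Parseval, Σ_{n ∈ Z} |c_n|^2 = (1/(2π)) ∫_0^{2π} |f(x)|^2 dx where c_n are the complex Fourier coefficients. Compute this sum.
Σ |c_n|^2 = 37

Parseval equates the L^2 energy of f (normalised by 1/(2π)) with the ℓ^2 sum of its Fourier coefficients: (1/(2π)) ∫_0^{2π} |f|^2 = Σ |c_n|^2.
Compute the left side: (1/(2π)) [∫_0^π 5^2 dx + ∫_π^{2π} (-7)^2 dx] = (1/(2π)) · (25π + 49π) = (25 + 49)/2 = 37.
So Σ_{n ∈ Z} |c_n|^2 = 37.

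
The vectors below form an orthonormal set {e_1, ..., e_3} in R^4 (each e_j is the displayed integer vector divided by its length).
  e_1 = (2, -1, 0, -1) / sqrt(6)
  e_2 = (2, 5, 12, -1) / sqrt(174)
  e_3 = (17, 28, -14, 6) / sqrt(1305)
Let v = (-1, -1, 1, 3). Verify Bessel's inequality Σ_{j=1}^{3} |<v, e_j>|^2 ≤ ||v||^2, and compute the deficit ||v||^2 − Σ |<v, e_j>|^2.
Σ |<v, e_j>|^2 = 179/45; ||v||^2 = 12; deficit = 361/45

Write each e_j = u_j / sqrt(<u_j, u_j>) where u_j is the displayed integer vector. Then <v, e_j> = <v, u_j> / sqrt(<u_j, u_j>), so |<v, e_j>|^2 = <v, u_j>^2 / <u_j, u_j>.
Coefficients: <v, e_1> = -4/sqrt(6), <v, e_2> = 2/sqrt(174), <v, e_3> = -41/sqrt(1305).
Square and sum: Σ |<v, e_j>|^2 = 179/45.
Compute ||v||^2 = v·v = 12.
Deficit = 12 − 179/45 = 361/45 ≥ 0, confirming Bessel's inequality. (The deficit equals ||v − Σ <v,e_j> e_j||^2, the squared distance from v to span{e_j}.)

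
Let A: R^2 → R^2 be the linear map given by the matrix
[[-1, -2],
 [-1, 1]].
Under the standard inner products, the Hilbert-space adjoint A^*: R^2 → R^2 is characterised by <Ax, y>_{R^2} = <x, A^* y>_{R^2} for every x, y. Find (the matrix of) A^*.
A^* = A^T =
[[-1, -1],
 [-2, 1]]

For real matrices with standard dot products, the defining identity <Ax, y> = <x, A^* y> gives (Ax)^T y = x^T (A^*) y, i.e. x^T A^T y = x^T (A^*) y. Since this holds for all x, y, we must have A^* = A^T. Therefore
A^* =
[[-1, -1],
 [-2, 1]].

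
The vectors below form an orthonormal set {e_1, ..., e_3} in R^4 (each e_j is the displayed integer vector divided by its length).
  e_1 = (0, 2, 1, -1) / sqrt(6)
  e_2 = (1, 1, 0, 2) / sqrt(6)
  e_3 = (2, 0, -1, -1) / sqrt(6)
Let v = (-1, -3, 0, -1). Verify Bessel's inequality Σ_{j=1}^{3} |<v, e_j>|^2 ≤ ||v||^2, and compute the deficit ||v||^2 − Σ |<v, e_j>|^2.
Σ |<v, e_j>|^2 = 31/3; ||v||^2 = 11; deficit = 2/3

Write each e_j = u_j / sqrt(<u_j, u_j>) where u_j is the displayed integer vector. Then <v, e_j> = <v, u_j> / sqrt(<u_j, u_j>), so |<v, e_j>|^2 = <v, u_j>^2 / <u_j, u_j>.
Coefficients: <v, e_1> = -5/sqrt(6), <v, e_2> = -6/sqrt(6), <v, e_3> = -1/sqrt(6).
Square and sum: Σ |<v, e_j>|^2 = 31/3.
Compute ||v||^2 = v·v = 11.
Deficit = 11 − 31/3 = 2/3 ≥ 0, confirming Bessel's inequality. (The deficit equals ||v − Σ <v,e_j> e_j||^2, the squared distance from v to span{e_j}.)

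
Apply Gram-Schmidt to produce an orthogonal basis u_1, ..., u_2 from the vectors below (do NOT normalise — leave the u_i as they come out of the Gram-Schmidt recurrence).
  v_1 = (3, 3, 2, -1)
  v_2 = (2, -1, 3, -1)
Orthogonal basis:
  u_1 = (3, 3, 2, -1)
  u_2 = (16/23, -53/23, 49/23, -13/23)

Apply the Gram-Schmidt recurrence
  u_1 = v_1
  u_i = v_i − Σ_{j<i} ((v_i · u_j) / (u_j · u_j)) · u_j.

Step by step this gives:
  u_1 = (3, 3, 2, -1)
  u_2 = (16/23, -53/23, 49/23, -13/23)

Orthogonality check:
  u_2 · u_1 = 0 (should be 0)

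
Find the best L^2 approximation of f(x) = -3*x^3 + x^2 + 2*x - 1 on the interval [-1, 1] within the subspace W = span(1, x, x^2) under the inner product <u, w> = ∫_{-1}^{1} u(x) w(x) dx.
g(x) = x^2 + x/5 - 1

The best approximation g ∈ W is the orthogonal projection of f onto W. Writing g = a_0 + a_1 x + a_2 x^2, the coefficients solve the normal equations G · a = b where
  G_{ij} = <φ_i, φ_j> and b_i = <f, φ_i>, with φ_0 = 1, φ_1 = x, φ_2 = x^2.
G =
  [2, 0, 2/3]
  [0, 2/3, 0]
  [2/3, 0, 2/5],
b = (-4/3, 2/15, -4/15).
Solving gives a_0 = -1, a_1 = 1/5, a_2 = 1, so
  g(x) = x^2 + x/5 - 1.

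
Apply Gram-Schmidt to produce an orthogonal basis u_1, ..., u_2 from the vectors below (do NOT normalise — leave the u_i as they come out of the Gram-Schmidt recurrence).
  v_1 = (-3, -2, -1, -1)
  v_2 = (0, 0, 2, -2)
Orthogonal basis:
  u_1 = (-3, -2, -1, -1)
  u_2 = (0, 0, 2, -2)

Apply the Gram-Schmidt recurrence
  u_1 = v_1
  u_i = v_i − Σ_{j<i} ((v_i · u_j) / (u_j · u_j)) · u_j.

Step by step this gives:
  u_1 = (-3, -2, -1, -1)
  u_2 = (0, 0, 2, -2)

Orthogonality check:
  u_2 · u_1 = 0 (should be 0)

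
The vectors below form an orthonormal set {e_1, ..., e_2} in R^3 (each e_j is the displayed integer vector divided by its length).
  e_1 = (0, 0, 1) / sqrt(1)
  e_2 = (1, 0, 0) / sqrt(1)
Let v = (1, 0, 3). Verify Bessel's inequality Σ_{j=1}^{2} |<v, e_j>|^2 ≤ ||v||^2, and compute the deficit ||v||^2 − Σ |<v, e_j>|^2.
Σ |<v, e_j>|^2 = 10; ||v||^2 = 10; deficit = 0

Write each e_j = u_j / sqrt(<u_j, u_j>) where u_j is the displayed integer vector. Then <v, e_j> = <v, u_j> / sqrt(<u_j, u_j>), so |<v, e_j>|^2 = <v, u_j>^2 / <u_j, u_j>.
Coefficients: <v, e_1> = 3/sqrt(1), <v, e_2> = 1/sqrt(1).
Square and sum: Σ |<v, e_j>|^2 = 10.
Compute ||v||^2 = v·v = 10.
Deficit = 10 − 10 = 0 ≥ 0, confirming Bessel's inequality. (The deficit equals ||v − Σ <v,e_j> e_j||^2, the squared distance from v to span{e_j}.)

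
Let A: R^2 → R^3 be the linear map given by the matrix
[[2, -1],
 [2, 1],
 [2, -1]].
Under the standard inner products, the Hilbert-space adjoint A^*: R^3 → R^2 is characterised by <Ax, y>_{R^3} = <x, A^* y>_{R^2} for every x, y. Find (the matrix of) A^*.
A^* = A^T =
[[2, 2, 2],
 [-1, 1, -1]]

For real matrices with standard dot products, the defining identity <Ax, y> = <x, A^* y> gives (Ax)^T y = x^T (A^*) y, i.e. x^T A^T y = x^T (A^*) y. Since this holds for all x, y, we must have A^* = A^T. Therefore
A^* =
[[2, 2, 2],
 [-1, 1, -1]].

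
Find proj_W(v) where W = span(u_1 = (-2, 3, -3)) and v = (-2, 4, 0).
proj_W(v) = (-16/11, 24/11, -24/11)

Set up U = [u_1 | ... | u_1] ∈ R^(3×1). The projector onto W = col(U) is P = U (U^T U)^(-1) U^T.
Compute U^T U =
  [22],
and U^T v = (16).
Solve U^T U · c = U^T v for the coefficients: c = (8/11). The projection is proj_W(v) = U c.
Check: (v - proj_W(v)) · u_1 = 0  (should be 0).
Result: proj_W(v) = (-16/11, 24/11, -24/11).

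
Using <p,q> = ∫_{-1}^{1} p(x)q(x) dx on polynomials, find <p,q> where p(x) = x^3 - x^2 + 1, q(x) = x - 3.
<p,q> = -18/5

Expand the product: p(x)·q(x) = x^4 - 4*x^3 + 3*x^2 + x - 3.
∫_{-1}^{1} of each monomial x^k gives [2/(k+1) if k even, 0 if k odd]. Integrating term-by-term (or equivalently evaluating the antiderivative F(x) = x^5/5 - x^4 + x^3 + x^2/2 - 3*x at the endpoints):
  F(1) − F(−1) = -23/10 − (13/10) = -18/5.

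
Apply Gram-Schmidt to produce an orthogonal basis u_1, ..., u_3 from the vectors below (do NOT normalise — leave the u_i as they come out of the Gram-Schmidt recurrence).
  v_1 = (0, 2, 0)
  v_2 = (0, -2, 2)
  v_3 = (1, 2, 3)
Orthogonal basis:
  u_1 = (0, 2, 0)
  u_2 = (0, 0, 2)
  u_3 = (1, 0, 0)

Apply the Gram-Schmidt recurrence
  u_1 = v_1
  u_i = v_i − Σ_{j<i} ((v_i · u_j) / (u_j · u_j)) · u_j.

Step by step this gives:
  u_1 = (0, 2, 0)
  u_2 = (0, 0, 2)
  u_3 = (1, 0, 0)

Orthogonality check:
  u_2 · u_1 = 0 (should be 0)
  u_3 · u_1 = 0 (should be 0)
  u_3 · u_2 = 0 (should be 0)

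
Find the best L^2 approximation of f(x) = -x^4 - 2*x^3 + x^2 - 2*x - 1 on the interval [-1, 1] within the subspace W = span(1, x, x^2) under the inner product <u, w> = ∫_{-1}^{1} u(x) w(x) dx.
g(x) = x^2/7 - 16*x/5 - 32/35

The best approximation g ∈ W is the orthogonal projection of f onto W. Writing g = a_0 + a_1 x + a_2 x^2, the coefficients solve the normal equations G · a = b where
  G_{ij} = <φ_i, φ_j> and b_i = <f, φ_i>, with φ_0 = 1, φ_1 = x, φ_2 = x^2.
G =
  [2, 0, 2/3]
  [0, 2/3, 0]
  [2/3, 0, 2/5],
b = (-26/15, -32/15, -58/105).
Solving gives a_0 = -32/35, a_1 = -16/5, a_2 = 1/7, so
  g(x) = x^2/7 - 16*x/5 - 32/35.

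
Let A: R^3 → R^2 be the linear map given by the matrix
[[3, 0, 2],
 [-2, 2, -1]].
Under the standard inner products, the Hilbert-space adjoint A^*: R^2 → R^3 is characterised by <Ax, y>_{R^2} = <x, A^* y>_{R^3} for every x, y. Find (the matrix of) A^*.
A^* = A^T =
[[3, -2],
 [0, 2],
 [2, -1]]

For real matrices with standard dot products, the defining identity <Ax, y> = <x, A^* y> gives (Ax)^T y = x^T (A^*) y, i.e. x^T A^T y = x^T (A^*) y. Since this holds for all x, y, we must have A^* = A^T. Therefore
A^* =
[[3, -2],
 [0, 2],
 [2, -1]].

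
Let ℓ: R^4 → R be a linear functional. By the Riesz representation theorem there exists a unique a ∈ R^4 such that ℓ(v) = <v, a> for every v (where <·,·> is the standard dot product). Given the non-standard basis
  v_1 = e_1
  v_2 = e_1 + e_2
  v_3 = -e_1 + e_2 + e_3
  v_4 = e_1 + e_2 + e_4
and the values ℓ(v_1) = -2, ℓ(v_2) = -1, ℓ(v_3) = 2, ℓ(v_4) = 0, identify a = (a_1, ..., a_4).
a = (-2, 1, -1, 1)

Write a = (a_1, ..., a_4) in the standard basis. For each basis vector v_i, ℓ(v_i) = <v_i, a> is a linear equation in the a_j's. Collect the n equations into a matrix system V a = ℓ, where row i of V is v_i (expressed in the standard basis). Since V is invertible (lower-triangular with 1s on the diagonal, up to permutation), solve by back-substitution:
  V =
[[1, 0, 0, 0],
 [1, 1, 0, 0],
 [-1, 1, 1, 0],
 [1, 1, 0, 1]]
  V a = (-2, -1, 2, 0)
Solving gives a = (-2, 1, -1, 1).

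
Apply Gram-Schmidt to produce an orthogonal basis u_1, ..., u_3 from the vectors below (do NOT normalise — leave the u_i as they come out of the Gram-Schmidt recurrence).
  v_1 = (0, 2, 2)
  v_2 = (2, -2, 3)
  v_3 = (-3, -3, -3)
Orthogonal basis:
  u_1 = (0, 2, 2)
  u_2 = (2, -5/2, 5/2)
  u_3 = (-25/11, -10/11, 10/11)

Apply the Gram-Schmidt recurrence
  u_1 = v_1
  u_i = v_i − Σ_{j<i} ((v_i · u_j) / (u_j · u_j)) · u_j.

Step by step this gives:
  u_1 = (0, 2, 2)
  u_2 = (2, -5/2, 5/2)
  u_3 = (-25/11, -10/11, 10/11)

Orthogonality check:
  u_2 · u_1 = 0 (should be 0)
  u_3 · u_1 = 0 (should be 0)
  u_3 · u_2 = 0 (should be 0)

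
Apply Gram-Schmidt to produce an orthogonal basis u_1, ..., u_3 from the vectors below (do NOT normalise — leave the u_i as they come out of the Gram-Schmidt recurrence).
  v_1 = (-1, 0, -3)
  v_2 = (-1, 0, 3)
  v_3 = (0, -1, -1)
Orthogonal basis:
  u_1 = (-1, 0, -3)
  u_2 = (-9/5, 0, 3/5)
  u_3 = (0, -1, 0)

Apply the Gram-Schmidt recurrence
  u_1 = v_1
  u_i = v_i − Σ_{j<i} ((v_i · u_j) / (u_j · u_j)) · u_j.

Step by step this gives:
  u_1 = (-1, 0, -3)
  u_2 = (-9/5, 0, 3/5)
  u_3 = (0, -1, 0)

Orthogonality check:
  u_2 · u_1 = 0 (should be 0)
  u_3 · u_1 = 0 (should be 0)
  u_3 · u_2 = 0 (should be 0)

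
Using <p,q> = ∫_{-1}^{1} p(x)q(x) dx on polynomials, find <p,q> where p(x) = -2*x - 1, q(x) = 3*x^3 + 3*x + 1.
<p,q> = -42/5

Expand the product: p(x)·q(x) = -6*x^4 - 3*x^3 - 6*x^2 - 5*x - 1.
∫_{-1}^{1} of each monomial x^k gives [2/(k+1) if k even, 0 if k odd]. Integrating term-by-term (or equivalently evaluating the antiderivative F(x) = -6*x^5/5 - 3*x^4/4 - 2*x^3 - 5*x^2/2 - x at the endpoints):
  F(1) − F(−1) = -149/20 − (19/20) = -42/5.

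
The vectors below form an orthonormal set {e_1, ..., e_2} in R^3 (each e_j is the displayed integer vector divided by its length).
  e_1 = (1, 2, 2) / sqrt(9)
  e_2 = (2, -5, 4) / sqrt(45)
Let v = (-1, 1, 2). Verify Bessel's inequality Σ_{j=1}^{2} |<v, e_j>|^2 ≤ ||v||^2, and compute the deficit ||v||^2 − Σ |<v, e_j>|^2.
Σ |<v, e_j>|^2 = 14/5; ||v||^2 = 6; deficit = 16/5

Write each e_j = u_j / sqrt(<u_j, u_j>) where u_j is the displayed integer vector. Then <v, e_j> = <v, u_j> / sqrt(<u_j, u_j>), so |<v, e_j>|^2 = <v, u_j>^2 / <u_j, u_j>.
Coefficients: <v, e_1> = 5/sqrt(9), <v, e_2> = 1/sqrt(45).
Square and sum: Σ |<v, e_j>|^2 = 14/5.
Compute ||v||^2 = v·v = 6.
Deficit = 6 − 14/5 = 16/5 ≥ 0, confirming Bessel's inequality. (The deficit equals ||v − Σ <v,e_j> e_j||^2, the squared distance from v to span{e_j}.)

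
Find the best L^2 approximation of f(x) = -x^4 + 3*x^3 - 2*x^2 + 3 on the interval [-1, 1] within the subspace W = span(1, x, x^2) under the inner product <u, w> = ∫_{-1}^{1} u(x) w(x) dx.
g(x) = -20*x^2/7 + 9*x/5 + 108/35

The best approximation g ∈ W is the orthogonal projection of f onto W. Writing g = a_0 + a_1 x + a_2 x^2, the coefficients solve the normal equations G · a = b where
  G_{ij} = <φ_i, φ_j> and b_i = <f, φ_i>, with φ_0 = 1, φ_1 = x, φ_2 = x^2.
G =
  [2, 0, 2/3]
  [0, 2/3, 0]
  [2/3, 0, 2/5],
b = (64/15, 6/5, 32/35).
Solving gives a_0 = 108/35, a_1 = 9/5, a_2 = -20/7, so
  g(x) = -20*x^2/7 + 9*x/5 + 108/35.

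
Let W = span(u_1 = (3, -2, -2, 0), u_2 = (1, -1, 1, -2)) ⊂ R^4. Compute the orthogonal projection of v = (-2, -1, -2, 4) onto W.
proj_W(v) = (-4/5, 11/10, -23/10, 17/5)

Set up U = [u_1 | ... | u_2] ∈ R^(4×2). The projector onto W = col(U) is P = U (U^T U)^(-1) U^T.
Compute U^T U =
  [17, 3]
  [3, 7],
and U^T v = (0, -11).
Solve U^T U · c = U^T v for the coefficients: c = (3/10, -17/10). The projection is proj_W(v) = U c.
Check: (v - proj_W(v)) · u_1 = 0  (should be 0).
Check: (v - proj_W(v)) · u_2 = 0  (should be 0).
Result: proj_W(v) = (-4/5, 11/10, -23/10, 17/5).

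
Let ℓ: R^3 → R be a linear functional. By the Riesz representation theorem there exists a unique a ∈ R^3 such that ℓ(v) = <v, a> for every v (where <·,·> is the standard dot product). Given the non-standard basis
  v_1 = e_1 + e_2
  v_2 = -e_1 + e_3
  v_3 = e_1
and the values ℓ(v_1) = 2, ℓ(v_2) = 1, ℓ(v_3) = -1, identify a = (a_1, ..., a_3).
a = (-1, 3, 0)

Write a = (a_1, ..., a_3) in the standard basis. For each basis vector v_i, ℓ(v_i) = <v_i, a> is a linear equation in the a_j's. Collect the n equations into a matrix system V a = ℓ, where row i of V is v_i (expressed in the standard basis). Since V is invertible (lower-triangular with 1s on the diagonal, up to permutation), solve by back-substitution:
  V =
[[1, 1, 0],
 [-1, 0, 1],
 [1, 0, 0]]
  V a = (2, 1, -1)
Solving gives a = (-1, 3, 0).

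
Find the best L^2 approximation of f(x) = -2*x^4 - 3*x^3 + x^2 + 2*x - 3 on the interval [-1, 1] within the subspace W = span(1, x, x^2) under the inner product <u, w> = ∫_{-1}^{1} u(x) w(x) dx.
g(x) = -5*x^2/7 + x/5 - 99/35

The best approximation g ∈ W is the orthogonal projection of f onto W. Writing g = a_0 + a_1 x + a_2 x^2, the coefficients solve the normal equations G · a = b where
  G_{ij} = <φ_i, φ_j> and b_i = <f, φ_i>, with φ_0 = 1, φ_1 = x, φ_2 = x^2.
G =
  [2, 0, 2/3]
  [0, 2/3, 0]
  [2/3, 0, 2/5],
b = (-92/15, 2/15, -76/35).
Solving gives a_0 = -99/35, a_1 = 1/5, a_2 = -5/7, so
  g(x) = -5*x^2/7 + x/5 - 99/35.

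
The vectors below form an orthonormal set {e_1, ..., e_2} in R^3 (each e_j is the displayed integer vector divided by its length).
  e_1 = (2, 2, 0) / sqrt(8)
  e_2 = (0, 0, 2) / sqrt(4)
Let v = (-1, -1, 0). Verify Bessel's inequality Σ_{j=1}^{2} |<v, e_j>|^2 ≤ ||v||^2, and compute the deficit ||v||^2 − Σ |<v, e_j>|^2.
Σ |<v, e_j>|^2 = 2; ||v||^2 = 2; deficit = 0

Write each e_j = u_j / sqrt(<u_j, u_j>) where u_j is the displayed integer vector. Then <v, e_j> = <v, u_j> / sqrt(<u_j, u_j>), so |<v, e_j>|^2 = <v, u_j>^2 / <u_j, u_j>.
Coefficients: <v, e_1> = -4/sqrt(8), <v, e_2> = 0/sqrt(4).
Square and sum: Σ |<v, e_j>|^2 = 2.
Compute ||v||^2 = v·v = 2.
Deficit = 2 − 2 = 0 ≥ 0, confirming Bessel's inequality. (The deficit equals ||v − Σ <v,e_j> e_j||^2, the squared distance from v to span{e_j}.)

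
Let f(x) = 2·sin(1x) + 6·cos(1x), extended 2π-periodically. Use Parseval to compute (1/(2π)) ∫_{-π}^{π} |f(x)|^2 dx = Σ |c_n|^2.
Σ |c_n|^2 = 20

Expand |f|^2 and use orthogonality of {sin(nx), cos(mx)} on [-π, π]:
  ∫_{-π}^{π} sin(nx)^2 dx = π, ∫ cos(mx)^2 dx = π, and cross terms integrate to 0.
So ∫_{-π}^{π} f(x)^2 dx = 2^2 · π + 6^2 · π = (4 + 36)π.
Divide by 2π: (4 + 36)/2 = 20.
By Parseval, this equals Σ |c_n|^2.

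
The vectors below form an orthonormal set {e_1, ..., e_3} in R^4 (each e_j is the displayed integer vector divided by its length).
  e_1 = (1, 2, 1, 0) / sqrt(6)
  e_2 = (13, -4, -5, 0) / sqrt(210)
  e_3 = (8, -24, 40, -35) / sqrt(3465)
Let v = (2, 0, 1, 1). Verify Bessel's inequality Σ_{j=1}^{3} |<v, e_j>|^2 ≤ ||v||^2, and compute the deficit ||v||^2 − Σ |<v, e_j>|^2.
Σ |<v, e_j>|^2 = 41/11; ||v||^2 = 6; deficit = 25/11

Write each e_j = u_j / sqrt(<u_j, u_j>) where u_j is the displayed integer vector. Then <v, e_j> = <v, u_j> / sqrt(<u_j, u_j>), so |<v, e_j>|^2 = <v, u_j>^2 / <u_j, u_j>.
Coefficients: <v, e_1> = 3/sqrt(6), <v, e_2> = 21/sqrt(210), <v, e_3> = 21/sqrt(3465).
Square and sum: Σ |<v, e_j>|^2 = 41/11.
Compute ||v||^2 = v·v = 6.
Deficit = 6 − 41/11 = 25/11 ≥ 0, confirming Bessel's inequality. (The deficit equals ||v − Σ <v,e_j> e_j||^2, the squared distance from v to span{e_j}.)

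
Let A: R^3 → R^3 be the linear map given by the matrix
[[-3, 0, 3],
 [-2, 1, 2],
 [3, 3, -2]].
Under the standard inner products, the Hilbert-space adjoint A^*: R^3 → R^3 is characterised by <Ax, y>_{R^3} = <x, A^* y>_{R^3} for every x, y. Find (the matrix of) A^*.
A^* = A^T =
[[-3, -2, 3],
 [0, 1, 3],
 [3, 2, -2]]

For real matrices with standard dot products, the defining identity <Ax, y> = <x, A^* y> gives (Ax)^T y = x^T (A^*) y, i.e. x^T A^T y = x^T (A^*) y. Since this holds for all x, y, we must have A^* = A^T. Therefore
A^* =
[[-3, -2, 3],
 [0, 1, 3],
 [3, 2, -2]].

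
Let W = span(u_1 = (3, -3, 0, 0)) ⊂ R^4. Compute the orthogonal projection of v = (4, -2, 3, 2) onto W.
proj_W(v) = (3, -3, 0, 0)

Set up U = [u_1 | ... | u_1] ∈ R^(4×1). The projector onto W = col(U) is P = U (U^T U)^(-1) U^T.
Compute U^T U =
  [18],
and U^T v = (18).
Solve U^T U · c = U^T v for the coefficients: c = (1). The projection is proj_W(v) = U c.
Check: (v - proj_W(v)) · u_1 = 0  (should be 0).
Result: proj_W(v) = (3, -3, 0, 0).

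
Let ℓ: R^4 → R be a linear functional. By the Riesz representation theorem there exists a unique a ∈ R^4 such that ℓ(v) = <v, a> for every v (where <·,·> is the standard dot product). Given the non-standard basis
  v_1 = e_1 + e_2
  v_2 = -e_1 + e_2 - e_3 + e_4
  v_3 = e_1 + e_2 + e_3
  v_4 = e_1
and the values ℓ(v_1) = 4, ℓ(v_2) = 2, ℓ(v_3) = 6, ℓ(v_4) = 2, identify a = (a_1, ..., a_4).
a = (2, 2, 2, 4)

Write a = (a_1, ..., a_4) in the standard basis. For each basis vector v_i, ℓ(v_i) = <v_i, a> is a linear equation in the a_j's. Collect the n equations into a matrix system V a = ℓ, where row i of V is v_i (expressed in the standard basis). Since V is invertible (lower-triangular with 1s on the diagonal, up to permutation), solve by back-substitution:
  V =
[[1, 1, 0, 0],
 [-1, 1, -1, 1],
 [1, 1, 1, 0],
 [1, 0, 0, 0]]
  V a = (4, 2, 6, 2)
Solving gives a = (2, 2, 2, 4).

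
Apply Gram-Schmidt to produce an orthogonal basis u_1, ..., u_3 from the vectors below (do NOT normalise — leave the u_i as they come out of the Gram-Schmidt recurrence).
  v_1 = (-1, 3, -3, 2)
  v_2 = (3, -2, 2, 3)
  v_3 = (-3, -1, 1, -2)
Orthogonal basis:
  u_1 = (-1, 3, -3, 2)
  u_2 = (60/23, -19/23, 19/23, 87/23)
  u_3 = (-884/517, -306/517, 306/517, 476/517)

Apply the Gram-Schmidt recurrence
  u_1 = v_1
  u_i = v_i − Σ_{j<i} ((v_i · u_j) / (u_j · u_j)) · u_j.

Step by step this gives:
  u_1 = (-1, 3, -3, 2)
  u_2 = (60/23, -19/23, 19/23, 87/23)
  u_3 = (-884/517, -306/517, 306/517, 476/517)

Orthogonality check:
  u_2 · u_1 = 0 (should be 0)
  u_3 · u_1 = 0 (should be 0)
  u_3 · u_2 = 0 (should be 0)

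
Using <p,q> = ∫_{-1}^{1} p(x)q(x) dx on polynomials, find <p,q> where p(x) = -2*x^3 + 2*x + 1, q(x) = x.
<p,q> = 8/15

Expand the product: p(x)·q(x) = -2*x^4 + 2*x^2 + x.
∫_{-1}^{1} of each monomial x^k gives [2/(k+1) if k even, 0 if k odd]. Integrating term-by-term (or equivalently evaluating the antiderivative F(x) = -2*x^5/5 + 2*x^3/3 + x^2/2 at the endpoints):
  F(1) − F(−1) = 23/30 − (7/30) = 8/15.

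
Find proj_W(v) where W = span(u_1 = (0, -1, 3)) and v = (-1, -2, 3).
proj_W(v) = (0, -11/10, 33/10)

Set up U = [u_1 | ... | u_1] ∈ R^(3×1). The projector onto W = col(U) is P = U (U^T U)^(-1) U^T.
Compute U^T U =
  [10],
and U^T v = (11).
Solve U^T U · c = U^T v for the coefficients: c = (11/10). The projection is proj_W(v) = U c.
Check: (v - proj_W(v)) · u_1 = 0  (should be 0).
Result: proj_W(v) = (0, -11/10, 33/10).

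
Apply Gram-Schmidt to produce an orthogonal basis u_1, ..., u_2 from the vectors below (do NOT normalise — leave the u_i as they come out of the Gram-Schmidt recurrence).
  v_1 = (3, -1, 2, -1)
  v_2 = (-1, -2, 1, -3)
Orthogonal basis:
  u_1 = (3, -1, 2, -1)
  u_2 = (-9/5, -26/15, 7/15, -41/15)

Apply the Gram-Schmidt recurrence
  u_1 = v_1
  u_i = v_i − Σ_{j<i} ((v_i · u_j) / (u_j · u_j)) · u_j.

Step by step this gives:
  u_1 = (3, -1, 2, -1)
  u_2 = (-9/5, -26/15, 7/15, -41/15)

Orthogonality check:
  u_2 · u_1 = 0 (should be 0)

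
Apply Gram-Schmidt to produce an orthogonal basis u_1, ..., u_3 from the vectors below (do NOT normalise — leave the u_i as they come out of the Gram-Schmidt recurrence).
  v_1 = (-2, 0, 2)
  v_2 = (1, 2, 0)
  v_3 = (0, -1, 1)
Orthogonal basis:
  u_1 = (-2, 0, 2)
  u_2 = (1/2, 2, 1/2)
  u_3 = (2/3, -1/3, 2/3)

Apply the Gram-Schmidt recurrence
  u_1 = v_1
  u_i = v_i − Σ_{j<i} ((v_i · u_j) / (u_j · u_j)) · u_j.

Step by step this gives:
  u_1 = (-2, 0, 2)
  u_2 = (1/2, 2, 1/2)
  u_3 = (2/3, -1/3, 2/3)

Orthogonality check:
  u_2 · u_1 = 0 (should be 0)
  u_3 · u_1 = 0 (should be 0)
  u_3 · u_2 = 0 (should be 0)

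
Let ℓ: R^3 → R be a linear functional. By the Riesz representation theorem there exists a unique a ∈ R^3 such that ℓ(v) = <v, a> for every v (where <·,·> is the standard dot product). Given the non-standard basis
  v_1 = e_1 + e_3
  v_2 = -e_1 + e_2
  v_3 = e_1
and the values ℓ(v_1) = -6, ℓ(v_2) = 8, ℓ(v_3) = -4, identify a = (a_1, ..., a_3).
a = (-4, 4, -2)

Write a = (a_1, ..., a_3) in the standard basis. For each basis vector v_i, ℓ(v_i) = <v_i, a> is a linear equation in the a_j's. Collect the n equations into a matrix system V a = ℓ, where row i of V is v_i (expressed in the standard basis). Since V is invertible (lower-triangular with 1s on the diagonal, up to permutation), solve by back-substitution:
  V =
[[1, 0, 1],
 [-1, 1, 0],
 [1, 0, 0]]
  V a = (-6, 8, -4)
Solving gives a = (-4, 4, -2).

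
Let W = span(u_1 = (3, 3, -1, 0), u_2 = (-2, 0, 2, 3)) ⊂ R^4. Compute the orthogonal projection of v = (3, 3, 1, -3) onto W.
proj_W(v) = (3, 15/7, -11/7, -9/7)

Set up U = [u_1 | ... | u_2] ∈ R^(4×2). The projector onto W = col(U) is P = U (U^T U)^(-1) U^T.
Compute U^T U =
  [19, -8]
  [-8, 17],
and U^T v = (17, -13).
Solve U^T U · c = U^T v for the coefficients: c = (5/7, -3/7). The projection is proj_W(v) = U c.
Check: (v - proj_W(v)) · u_1 = 0  (should be 0).
Check: (v - proj_W(v)) · u_2 = 0  (should be 0).
Result: proj_W(v) = (3, 15/7, -11/7, -9/7).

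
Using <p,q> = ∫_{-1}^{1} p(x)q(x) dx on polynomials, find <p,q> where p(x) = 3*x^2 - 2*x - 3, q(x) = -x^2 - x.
<p,q> = 32/15

Expand the product: p(x)·q(x) = -3*x^4 - x^3 + 5*x^2 + 3*x.
∫_{-1}^{1} of each monomial x^k gives [2/(k+1) if k even, 0 if k odd]. Integrating term-by-term (or equivalently evaluating the antiderivative F(x) = -3*x^5/5 - x^4/4 + 5*x^3/3 + 3*x^2/2 at the endpoints):
  F(1) − F(−1) = 139/60 − (11/60) = 32/15.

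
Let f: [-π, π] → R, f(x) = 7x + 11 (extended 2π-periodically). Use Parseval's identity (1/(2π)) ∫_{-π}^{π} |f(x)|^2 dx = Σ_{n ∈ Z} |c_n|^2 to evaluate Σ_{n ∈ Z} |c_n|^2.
Σ |c_n|^2 = 49π^2/3 + 121

Expand and integrate term by term over [-π, π]:
  ∫ (7x)^2 dx = 49·(2π^3/3); ∫ 2·7·(11)·x dx = 0 (odd integrand); ∫ 11^2 dx = 121·2π.
So (1/(2π)) ∫_{-π}^{π} (7x + 11)^2 dx = 49π^2/3 + 121 = 49π^2/3 + 121.
Parseval ⇒ Σ |c_n|^2 = 49π^2/3 + 121.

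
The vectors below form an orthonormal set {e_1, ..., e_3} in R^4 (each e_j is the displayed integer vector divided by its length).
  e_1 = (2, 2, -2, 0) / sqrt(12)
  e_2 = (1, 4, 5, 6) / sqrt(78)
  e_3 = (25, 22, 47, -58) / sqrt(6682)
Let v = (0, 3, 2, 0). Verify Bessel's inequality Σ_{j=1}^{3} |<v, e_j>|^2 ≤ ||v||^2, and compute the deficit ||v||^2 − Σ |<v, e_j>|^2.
Σ |<v, e_j>|^2 = 2665/257; ||v||^2 = 13; deficit = 676/257

Write each e_j = u_j / sqrt(<u_j, u_j>) where u_j is the displayed integer vector. Then <v, e_j> = <v, u_j> / sqrt(<u_j, u_j>), so |<v, e_j>|^2 = <v, u_j>^2 / <u_j, u_j>.
Coefficients: <v, e_1> = 2/sqrt(12), <v, e_2> = 22/sqrt(78), <v, e_3> = 160/sqrt(6682).
Square and sum: Σ |<v, e_j>|^2 = 2665/257.
Compute ||v||^2 = v·v = 13.
Deficit = 13 − 2665/257 = 676/257 ≥ 0, confirming Bessel's inequality. (The deficit equals ||v − Σ <v,e_j> e_j||^2, the squared distance from v to span{e_j}.)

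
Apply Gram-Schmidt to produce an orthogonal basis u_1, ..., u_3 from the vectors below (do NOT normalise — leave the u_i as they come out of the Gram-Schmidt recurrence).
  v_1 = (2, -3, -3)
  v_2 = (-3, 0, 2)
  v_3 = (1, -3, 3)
Orthogonal basis:
  u_1 = (2, -3, -3)
  u_2 = (-21/11, -18/11, 4/11)
  u_3 = (144/71, -120/71, 216/71)

Apply the Gram-Schmidt recurrence
  u_1 = v_1
  u_i = v_i − Σ_{j<i} ((v_i · u_j) / (u_j · u_j)) · u_j.

Step by step this gives:
  u_1 = (2, -3, -3)
  u_2 = (-21/11, -18/11, 4/11)
  u_3 = (144/71, -120/71, 216/71)

Orthogonality check:
  u_2 · u_1 = 0 (should be 0)
  u_3 · u_1 = 0 (should be 0)
  u_3 · u_2 = 0 (should be 0)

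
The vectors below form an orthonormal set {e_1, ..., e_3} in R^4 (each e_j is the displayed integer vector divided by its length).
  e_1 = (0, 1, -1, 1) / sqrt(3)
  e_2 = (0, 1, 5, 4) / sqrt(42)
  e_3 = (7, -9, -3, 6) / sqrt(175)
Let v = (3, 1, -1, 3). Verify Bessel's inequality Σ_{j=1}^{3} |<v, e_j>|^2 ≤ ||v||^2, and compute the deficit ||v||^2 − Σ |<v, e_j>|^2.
Σ |<v, e_j>|^2 = 402/25; ||v||^2 = 20; deficit = 98/25

Write each e_j = u_j / sqrt(<u_j, u_j>) where u_j is the displayed integer vector. Then <v, e_j> = <v, u_j> / sqrt(<u_j, u_j>), so |<v, e_j>|^2 = <v, u_j>^2 / <u_j, u_j>.
Coefficients: <v, e_1> = 5/sqrt(3), <v, e_2> = 8/sqrt(42), <v, e_3> = 33/sqrt(175).
Square and sum: Σ |<v, e_j>|^2 = 402/25.
Compute ||v||^2 = v·v = 20.
Deficit = 20 − 402/25 = 98/25 ≥ 0, confirming Bessel's inequality. (The deficit equals ||v − Σ <v,e_j> e_j||^2, the squared distance from v to span{e_j}.)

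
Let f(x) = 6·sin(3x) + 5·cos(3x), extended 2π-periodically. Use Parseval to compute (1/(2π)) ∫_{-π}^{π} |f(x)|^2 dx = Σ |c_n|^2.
Σ |c_n|^2 = 61/2

Expand |f|^2 and use orthogonality of {sin(nx), cos(mx)} on [-π, π]:
  ∫_{-π}^{π} sin(nx)^2 dx = π, ∫ cos(mx)^2 dx = π, and cross terms integrate to 0.
So ∫_{-π}^{π} f(x)^2 dx = 6^2 · π + 5^2 · π = (36 + 25)π.
Divide by 2π: (36 + 25)/2 = 61/2.
By Parseval, this equals Σ |c_n|^2.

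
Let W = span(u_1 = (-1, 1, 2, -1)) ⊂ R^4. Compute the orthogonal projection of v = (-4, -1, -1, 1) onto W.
proj_W(v) = (0, 0, 0, 0)

Set up U = [u_1 | ... | u_1] ∈ R^(4×1). The projector onto W = col(U) is P = U (U^T U)^(-1) U^T.
Compute U^T U =
  [7],
and U^T v = (0).
Solve U^T U · c = U^T v for the coefficients: c = (0). The projection is proj_W(v) = U c.
Check: (v - proj_W(v)) · u_1 = 0  (should be 0).
Result: proj_W(v) = (0, 0, 0, 0).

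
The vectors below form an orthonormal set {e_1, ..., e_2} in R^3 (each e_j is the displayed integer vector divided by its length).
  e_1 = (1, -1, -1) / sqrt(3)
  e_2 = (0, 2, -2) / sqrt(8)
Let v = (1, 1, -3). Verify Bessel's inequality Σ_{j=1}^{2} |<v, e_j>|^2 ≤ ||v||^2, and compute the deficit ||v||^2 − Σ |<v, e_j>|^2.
Σ |<v, e_j>|^2 = 11; ||v||^2 = 11; deficit = 0

Write each e_j = u_j / sqrt(<u_j, u_j>) where u_j is the displayed integer vector. Then <v, e_j> = <v, u_j> / sqrt(<u_j, u_j>), so |<v, e_j>|^2 = <v, u_j>^2 / <u_j, u_j>.
Coefficients: <v, e_1> = 3/sqrt(3), <v, e_2> = 8/sqrt(8).
Square and sum: Σ |<v, e_j>|^2 = 11.
Compute ||v||^2 = v·v = 11.
Deficit = 11 − 11 = 0 ≥ 0, confirming Bessel's inequality. (The deficit equals ||v − Σ <v,e_j> e_j||^2, the squared distance from v to span{e_j}.)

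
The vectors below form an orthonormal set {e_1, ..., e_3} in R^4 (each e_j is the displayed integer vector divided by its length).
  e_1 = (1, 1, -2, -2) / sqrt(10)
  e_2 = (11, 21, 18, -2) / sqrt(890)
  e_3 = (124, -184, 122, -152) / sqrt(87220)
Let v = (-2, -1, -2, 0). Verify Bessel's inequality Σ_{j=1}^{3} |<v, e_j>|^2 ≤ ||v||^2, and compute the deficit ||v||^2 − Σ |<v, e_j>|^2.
Σ |<v, e_j>|^2 = 41/5; ||v||^2 = 9; deficit = 4/5

Write each e_j = u_j / sqrt(<u_j, u_j>) where u_j is the displayed integer vector. Then <v, e_j> = <v, u_j> / sqrt(<u_j, u_j>), so |<v, e_j>|^2 = <v, u_j>^2 / <u_j, u_j>.
Coefficients: <v, e_1> = 1/sqrt(10), <v, e_2> = -79/sqrt(890), <v, e_3> = -308/sqrt(87220).
Square and sum: Σ |<v, e_j>|^2 = 41/5.
Compute ||v||^2 = v·v = 9.
Deficit = 9 − 41/5 = 4/5 ≥ 0, confirming Bessel's inequality. (The deficit equals ||v − Σ <v,e_j> e_j||^2, the squared distance from v to span{e_j}.)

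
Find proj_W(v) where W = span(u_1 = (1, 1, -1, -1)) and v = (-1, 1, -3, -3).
proj_W(v) = (3/2, 3/2, -3/2, -3/2)

Set up U = [u_1 | ... | u_1] ∈ R^(4×1). The projector onto W = col(U) is P = U (U^T U)^(-1) U^T.
Compute U^T U =
  [4],
and U^T v = (6).
Solve U^T U · c = U^T v for the coefficients: c = (3/2). The projection is proj_W(v) = U c.
Check: (v - proj_W(v)) · u_1 = 0  (should be 0).
Result: proj_W(v) = (3/2, 3/2, -3/2, -3/2).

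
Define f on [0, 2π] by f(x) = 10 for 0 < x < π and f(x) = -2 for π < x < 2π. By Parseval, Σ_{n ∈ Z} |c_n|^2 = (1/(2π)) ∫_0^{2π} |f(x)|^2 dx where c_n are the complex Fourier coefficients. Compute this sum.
Σ |c_n|^2 = 52

Parseval equates the L^2 energy of f (normalised by 1/(2π)) with the ℓ^2 sum of its Fourier coefficients: (1/(2π)) ∫_0^{2π} |f|^2 = Σ |c_n|^2.
Compute the left side: (1/(2π)) [∫_0^π 10^2 dx + ∫_π^{2π} (-2)^2 dx] = (1/(2π)) · (100π + 4π) = (100 + 4)/2 = 52.
So Σ_{n ∈ Z} |c_n|^2 = 52.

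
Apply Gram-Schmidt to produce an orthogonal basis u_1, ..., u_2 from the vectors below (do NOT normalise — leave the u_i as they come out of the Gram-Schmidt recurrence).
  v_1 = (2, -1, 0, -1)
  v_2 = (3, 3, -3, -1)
Orthogonal basis:
  u_1 = (2, -1, 0, -1)
  u_2 = (5/3, 11/3, -3, -1/3)

Apply the Gram-Schmidt recurrence
  u_1 = v_1
  u_i = v_i − Σ_{j<i} ((v_i · u_j) / (u_j · u_j)) · u_j.

Step by step this gives:
  u_1 = (2, -1, 0, -1)
  u_2 = (5/3, 11/3, -3, -1/3)

Orthogonality check:
  u_2 · u_1 = 0 (should be 0)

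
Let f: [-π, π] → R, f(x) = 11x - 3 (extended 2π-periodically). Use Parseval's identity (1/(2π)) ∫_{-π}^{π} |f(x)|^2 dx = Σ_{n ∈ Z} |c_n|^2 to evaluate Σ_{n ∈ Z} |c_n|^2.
Σ |c_n|^2 = 121π^2/3 + 9

Expand and integrate term by term over [-π, π]:
  ∫ (11x)^2 dx = 121·(2π^3/3); ∫ 2·11·(-3)·x dx = 0 (odd integrand); ∫ (-3)^2 dx = 9·2π.
So (1/(2π)) ∫_{-π}^{π} (11x - 3)^2 dx = 121π^2/3 + 9 = 121π^2/3 + 9.
Parseval ⇒ Σ |c_n|^2 = 121π^2/3 + 9.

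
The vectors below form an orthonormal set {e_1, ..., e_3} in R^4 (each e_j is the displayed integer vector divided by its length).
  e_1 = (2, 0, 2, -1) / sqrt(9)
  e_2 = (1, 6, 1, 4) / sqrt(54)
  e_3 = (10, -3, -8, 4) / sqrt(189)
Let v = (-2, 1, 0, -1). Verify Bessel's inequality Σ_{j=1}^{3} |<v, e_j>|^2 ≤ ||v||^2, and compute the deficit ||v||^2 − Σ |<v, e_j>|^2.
Σ |<v, e_j>|^2 = 34/7; ||v||^2 = 6; deficit = 8/7

Write each e_j = u_j / sqrt(<u_j, u_j>) where u_j is the displayed integer vector. Then <v, e_j> = <v, u_j> / sqrt(<u_j, u_j>), so |<v, e_j>|^2 = <v, u_j>^2 / <u_j, u_j>.
Coefficients: <v, e_1> = -3/sqrt(9), <v, e_2> = 0/sqrt(54), <v, e_3> = -27/sqrt(189).
Square and sum: Σ |<v, e_j>|^2 = 34/7.
Compute ||v||^2 = v·v = 6.
Deficit = 6 − 34/7 = 8/7 ≥ 0, confirming Bessel's inequality. (The deficit equals ||v − Σ <v,e_j> e_j||^2, the squared distance from v to span{e_j}.)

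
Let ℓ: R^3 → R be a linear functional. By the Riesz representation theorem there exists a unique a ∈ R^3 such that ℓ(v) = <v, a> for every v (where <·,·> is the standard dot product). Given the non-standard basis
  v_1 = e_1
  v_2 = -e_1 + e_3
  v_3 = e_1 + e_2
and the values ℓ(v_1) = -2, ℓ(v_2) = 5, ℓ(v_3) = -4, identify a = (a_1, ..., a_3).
a = (-2, -2, 3)

Write a = (a_1, ..., a_3) in the standard basis. For each basis vector v_i, ℓ(v_i) = <v_i, a> is a linear equation in the a_j's. Collect the n equations into a matrix system V a = ℓ, where row i of V is v_i (expressed in the standard basis). Since V is invertible (lower-triangular with 1s on the diagonal, up to permutation), solve by back-substitution:
  V =
[[1, 0, 0],
 [-1, 0, 1],
 [1, 1, 0]]
  V a = (-2, 5, -4)
Solving gives a = (-2, -2, 3).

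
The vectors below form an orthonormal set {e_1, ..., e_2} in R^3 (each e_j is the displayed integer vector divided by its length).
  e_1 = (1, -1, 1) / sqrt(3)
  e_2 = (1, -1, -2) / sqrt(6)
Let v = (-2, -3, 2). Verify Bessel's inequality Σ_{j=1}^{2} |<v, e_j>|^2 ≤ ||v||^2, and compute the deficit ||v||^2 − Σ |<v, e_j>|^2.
Σ |<v, e_j>|^2 = 9/2; ||v||^2 = 17; deficit = 25/2

Write each e_j = u_j / sqrt(<u_j, u_j>) where u_j is the displayed integer vector. Then <v, e_j> = <v, u_j> / sqrt(<u_j, u_j>), so |<v, e_j>|^2 = <v, u_j>^2 / <u_j, u_j>.
Coefficients: <v, e_1> = 3/sqrt(3), <v, e_2> = -3/sqrt(6).
Square and sum: Σ |<v, e_j>|^2 = 9/2.
Compute ||v||^2 = v·v = 17.
Deficit = 17 − 9/2 = 25/2 ≥ 0, confirming Bessel's inequality. (The deficit equals ||v − Σ <v,e_j> e_j||^2, the squared distance from v to span{e_j}.)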